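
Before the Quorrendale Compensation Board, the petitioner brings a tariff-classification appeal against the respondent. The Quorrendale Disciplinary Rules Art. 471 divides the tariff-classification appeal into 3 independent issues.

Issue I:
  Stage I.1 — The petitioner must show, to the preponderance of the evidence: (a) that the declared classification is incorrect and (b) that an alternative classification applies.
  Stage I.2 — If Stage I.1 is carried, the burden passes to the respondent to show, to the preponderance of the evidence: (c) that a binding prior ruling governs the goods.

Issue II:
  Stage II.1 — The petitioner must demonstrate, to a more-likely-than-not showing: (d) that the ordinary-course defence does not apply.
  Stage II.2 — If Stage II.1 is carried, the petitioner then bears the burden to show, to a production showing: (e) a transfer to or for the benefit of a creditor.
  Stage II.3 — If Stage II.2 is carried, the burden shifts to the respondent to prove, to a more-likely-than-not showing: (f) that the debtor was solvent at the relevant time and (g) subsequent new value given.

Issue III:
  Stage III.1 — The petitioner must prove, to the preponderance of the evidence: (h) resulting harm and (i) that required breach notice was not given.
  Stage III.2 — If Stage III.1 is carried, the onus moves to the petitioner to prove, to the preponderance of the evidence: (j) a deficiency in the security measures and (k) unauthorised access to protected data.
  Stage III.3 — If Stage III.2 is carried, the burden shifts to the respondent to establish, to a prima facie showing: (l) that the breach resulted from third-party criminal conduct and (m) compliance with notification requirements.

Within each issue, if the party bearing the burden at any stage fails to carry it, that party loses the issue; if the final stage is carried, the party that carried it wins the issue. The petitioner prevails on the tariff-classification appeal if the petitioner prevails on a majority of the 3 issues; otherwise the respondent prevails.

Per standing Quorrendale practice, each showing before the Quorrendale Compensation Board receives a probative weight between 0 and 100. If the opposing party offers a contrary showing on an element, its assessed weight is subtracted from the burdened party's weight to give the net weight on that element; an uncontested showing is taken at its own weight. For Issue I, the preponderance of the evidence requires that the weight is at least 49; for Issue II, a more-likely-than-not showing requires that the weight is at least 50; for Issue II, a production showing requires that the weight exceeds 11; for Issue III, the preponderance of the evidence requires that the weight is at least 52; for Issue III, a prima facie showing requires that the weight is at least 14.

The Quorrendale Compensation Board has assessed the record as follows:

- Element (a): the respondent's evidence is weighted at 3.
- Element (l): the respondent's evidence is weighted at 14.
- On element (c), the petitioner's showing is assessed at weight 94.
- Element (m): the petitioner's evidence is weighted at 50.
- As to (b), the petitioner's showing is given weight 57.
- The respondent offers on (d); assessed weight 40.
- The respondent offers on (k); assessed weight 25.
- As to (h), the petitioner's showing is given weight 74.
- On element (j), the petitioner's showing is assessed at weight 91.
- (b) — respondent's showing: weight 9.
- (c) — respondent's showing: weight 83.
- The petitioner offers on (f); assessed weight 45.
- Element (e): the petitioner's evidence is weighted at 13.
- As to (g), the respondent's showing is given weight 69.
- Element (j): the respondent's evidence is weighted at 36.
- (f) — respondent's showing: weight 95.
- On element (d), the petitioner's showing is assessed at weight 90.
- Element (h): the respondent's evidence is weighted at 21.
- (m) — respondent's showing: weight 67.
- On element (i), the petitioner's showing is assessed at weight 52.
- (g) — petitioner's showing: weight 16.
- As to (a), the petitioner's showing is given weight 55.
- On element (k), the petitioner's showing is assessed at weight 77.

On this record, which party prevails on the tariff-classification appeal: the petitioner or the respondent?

respondent

— Issue I —
Stage I.1 — burden on petitioner; standard: the preponderance of the evidence (weight is at least 49).
    (a): 55 − 3 = 52 ≥ 49 [met]
    (b): 57 − 9 = 48 < 49 [not met]
  Stage I.1 not carried; the petitioner fails its burden.
The respondent prevails on this issue.
— Issue II —
Stage II.1 (petitioner, a more-likely-than-not showing, weight is at least 50): (d) net 90−40=50 ≥ 50 — meets.
  All elements met. The petitioner retains the burden for Stage II.2.
Stage II.2 (petitioner, a production showing, weight exceeds 11): (e) 13 > 11 — meets.
  Stage II.2 is satisfied; the onus moves to the respondent.
Stage II.3 (respondent, a more-likely-than-not showing, weight is at least 50): (f) net 95−45=50 ≥ 50 — meets; (g) net 69−16=53 ≥ 50 — meets.
  Stage II.3 carried; the final stage is satisfied.
All stages carried — the respondent prevails on this issue.
— Issue III —
At Stage III.1 the petitioner must meet the preponderance of the evidence (weight is at least 52): on (h) the weight is 74 less the opposing 21 gives net 53, ≥ 52, so (h) meets the standard; on (i) the weight is 52, which does reach 52, so (i) meets the standard.
  Stage III.1 is satisfied; the petitioner continues to bear the burden.
At Stage III.2 the petitioner must meet the preponderance of the evidence (weight is at least 52): on (j) the weight is 91 less the opposing 36 gives net 55, ≥ 52, so (j) meets the standard; on (k) the weight is 77 less the opposing 25 gives net 52, ≥ 52, so (k) meets the standard.
  Stage III.2 carried; the burden shifts to the respondent.
At Stage III.3 the respondent must meet a prima facie showing (weight is at least 14): on (l) the weight is 14, which does reach 14, so (l) meets the standard; on (m) the weight is 67 less the opposing 50 gives net 17, ≥ 14, so (m) meets the standard.
  The respondent carries the last stage.
Every stage carried; the respondent prevails on this issue.
Per-issue: Issue I → respondent; Issue II → respondent; Issue III → respondent. The petitioner must prevail on a majority of issues; overall, the respondent prevails.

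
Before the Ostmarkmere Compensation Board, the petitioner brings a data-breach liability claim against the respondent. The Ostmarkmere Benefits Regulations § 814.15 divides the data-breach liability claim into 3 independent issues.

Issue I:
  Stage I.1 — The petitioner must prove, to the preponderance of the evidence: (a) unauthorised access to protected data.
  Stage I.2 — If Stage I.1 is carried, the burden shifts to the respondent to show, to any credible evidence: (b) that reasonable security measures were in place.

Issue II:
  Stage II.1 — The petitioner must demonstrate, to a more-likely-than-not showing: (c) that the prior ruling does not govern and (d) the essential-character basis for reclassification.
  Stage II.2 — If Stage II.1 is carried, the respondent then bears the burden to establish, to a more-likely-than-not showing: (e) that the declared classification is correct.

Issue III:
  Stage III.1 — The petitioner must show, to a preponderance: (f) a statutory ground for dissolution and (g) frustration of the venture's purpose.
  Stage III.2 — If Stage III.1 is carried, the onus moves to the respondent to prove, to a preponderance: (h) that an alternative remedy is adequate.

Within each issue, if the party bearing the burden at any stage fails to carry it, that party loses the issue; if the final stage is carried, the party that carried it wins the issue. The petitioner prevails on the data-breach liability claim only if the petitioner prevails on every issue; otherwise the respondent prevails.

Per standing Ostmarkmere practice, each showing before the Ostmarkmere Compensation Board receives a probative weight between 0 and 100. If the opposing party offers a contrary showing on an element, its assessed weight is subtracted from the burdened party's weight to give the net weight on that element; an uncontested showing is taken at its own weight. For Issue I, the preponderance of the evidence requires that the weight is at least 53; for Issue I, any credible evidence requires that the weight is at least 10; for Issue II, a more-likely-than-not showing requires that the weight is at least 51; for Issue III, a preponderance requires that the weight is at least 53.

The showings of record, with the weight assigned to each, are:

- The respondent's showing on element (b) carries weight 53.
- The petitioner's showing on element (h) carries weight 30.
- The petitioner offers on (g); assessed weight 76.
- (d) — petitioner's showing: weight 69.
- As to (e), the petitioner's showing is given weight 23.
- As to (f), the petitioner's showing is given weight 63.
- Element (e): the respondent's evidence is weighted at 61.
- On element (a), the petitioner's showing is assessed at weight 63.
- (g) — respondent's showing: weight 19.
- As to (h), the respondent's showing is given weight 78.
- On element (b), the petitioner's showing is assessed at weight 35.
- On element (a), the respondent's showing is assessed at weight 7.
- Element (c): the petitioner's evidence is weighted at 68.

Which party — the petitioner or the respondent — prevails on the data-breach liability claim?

respondent

— Issue I —
Stage I.1 (petitioner, the preponderance of the evidence, weight is at least 53): (a) net 63−7=56 ≥ 53 — meets.
  Stage I.1 is satisfied; the onus moves to the respondent.
Stage I.2 (respondent, any credible evidence, weight is at least 10): (b) net 53−35=18 ≥ 10 — meets.
  The respondent carries the last stage.
With every stage satisfied, the respondent prevails on this issue.
— Issue II —
At Stage II.1 the petitioner must meet a more-likely-than-not showing (weight is at least 51): on (c) the weight is 68, which does reach 51, so (c) meets the standard; on (d) the weight is 69, ≥ 51, so (d) meets the standard.
  Stage II.1 carried; the burden shifts to the respondent.
At Stage II.2 the respondent must meet a more-likely-than-not showing (weight is at least 51): on (e) the weight is 61 less the opposing 23 gives net 38, < 51, so (e) does not meet the standard.
  The respondent does not carry Stage II.2.
The petitioner prevails on this issue.
— Issue III —
Stage III.1 (petitioner, a preponderance, weight is at least 53): (f) 63 ≥ 53 — meets; (g) net 76−19=57 ≥ 53 — meets.
  Stage III.1 is satisfied; the onus moves to the respondent.
Stage III.2 (respondent, a preponderance, weight is at least 53): (h) net 78−30=48 < 53 — fails.
  Not every element is met, so the respondent fails to carry Stage III.2.
The analysis ends at Stage III.2; the petitioner prevails on this issue.
Per-issue: Issue I → respondent; Issue II → petitioner; Issue III → petitioner. The petitioner must prevail on every issue; overall, the respondent prevails.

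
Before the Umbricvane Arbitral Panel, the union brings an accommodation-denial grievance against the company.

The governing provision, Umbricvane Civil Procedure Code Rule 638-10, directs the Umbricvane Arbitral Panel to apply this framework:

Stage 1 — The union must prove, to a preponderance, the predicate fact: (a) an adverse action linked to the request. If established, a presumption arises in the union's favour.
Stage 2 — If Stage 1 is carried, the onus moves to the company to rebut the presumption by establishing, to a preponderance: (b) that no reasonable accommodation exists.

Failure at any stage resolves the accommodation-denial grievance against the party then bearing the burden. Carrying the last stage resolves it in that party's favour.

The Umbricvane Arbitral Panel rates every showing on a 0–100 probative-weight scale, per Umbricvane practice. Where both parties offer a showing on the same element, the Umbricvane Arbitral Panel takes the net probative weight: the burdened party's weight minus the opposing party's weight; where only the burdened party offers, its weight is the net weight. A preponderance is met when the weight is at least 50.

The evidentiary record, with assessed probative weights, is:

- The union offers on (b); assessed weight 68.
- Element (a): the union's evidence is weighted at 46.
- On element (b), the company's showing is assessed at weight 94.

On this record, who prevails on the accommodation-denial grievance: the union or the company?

company

Stage 1 (union, a preponderance, weight is at least 50): (a) 46 < 50 — fails.
  The union does not carry Stage 1.
The company prevails.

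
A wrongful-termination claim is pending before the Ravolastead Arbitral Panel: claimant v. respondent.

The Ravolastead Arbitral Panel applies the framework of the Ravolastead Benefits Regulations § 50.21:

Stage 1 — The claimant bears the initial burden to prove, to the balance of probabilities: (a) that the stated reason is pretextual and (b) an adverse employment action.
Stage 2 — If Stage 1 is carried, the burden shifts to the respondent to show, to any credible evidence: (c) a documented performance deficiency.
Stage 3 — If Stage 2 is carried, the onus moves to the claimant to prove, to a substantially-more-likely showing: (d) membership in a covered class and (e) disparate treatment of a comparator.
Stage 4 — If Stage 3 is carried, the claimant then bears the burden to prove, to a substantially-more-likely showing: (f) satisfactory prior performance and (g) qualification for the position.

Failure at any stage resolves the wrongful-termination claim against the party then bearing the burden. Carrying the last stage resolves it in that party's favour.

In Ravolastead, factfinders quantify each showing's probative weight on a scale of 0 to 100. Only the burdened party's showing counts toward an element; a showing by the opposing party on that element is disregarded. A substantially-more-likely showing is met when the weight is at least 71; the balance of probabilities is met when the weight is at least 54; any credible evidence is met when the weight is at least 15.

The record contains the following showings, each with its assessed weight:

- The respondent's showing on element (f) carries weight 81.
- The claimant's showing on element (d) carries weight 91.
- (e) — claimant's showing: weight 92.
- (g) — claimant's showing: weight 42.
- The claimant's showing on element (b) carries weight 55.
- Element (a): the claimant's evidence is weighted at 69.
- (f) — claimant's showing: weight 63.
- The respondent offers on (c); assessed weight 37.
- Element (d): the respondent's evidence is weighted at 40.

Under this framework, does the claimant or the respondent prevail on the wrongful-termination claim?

Stage 1 — burden on claimant; standard: the balance of probabilities (weight is at least 54).
    (a): 69 ≥ 54 [met]
    (b): 55 ≥ 54 [met]
  All elements met. The burden passes to the respondent.
Stage 2 — burden on respondent; standard: any credible evidence (weight is at least 15).
    (c): 37 ≥ 15 [met]
  The respondent carries Stage 2; the claimant now bears the burden.
Stage 3 — burden on claimant; standard: a substantially-more-likely showing (weight is at least 71).
    (d): 91 (respondent's 40 disregarded) ≥ 71 [met]
    (e): 92 ≥ 71 [met]
  Stage 3 carried; the burden remains with the claimant.
Stage 4 — burden on claimant; standard: a substantially-more-likely showing (weight is at least 71).
    (f): 63 (respondent's 81 disregarded) < 71 [not met]
    (g): 42 < 71 [not met]
  The claimant does not carry Stage 4.
So the respondent prevails.

respondent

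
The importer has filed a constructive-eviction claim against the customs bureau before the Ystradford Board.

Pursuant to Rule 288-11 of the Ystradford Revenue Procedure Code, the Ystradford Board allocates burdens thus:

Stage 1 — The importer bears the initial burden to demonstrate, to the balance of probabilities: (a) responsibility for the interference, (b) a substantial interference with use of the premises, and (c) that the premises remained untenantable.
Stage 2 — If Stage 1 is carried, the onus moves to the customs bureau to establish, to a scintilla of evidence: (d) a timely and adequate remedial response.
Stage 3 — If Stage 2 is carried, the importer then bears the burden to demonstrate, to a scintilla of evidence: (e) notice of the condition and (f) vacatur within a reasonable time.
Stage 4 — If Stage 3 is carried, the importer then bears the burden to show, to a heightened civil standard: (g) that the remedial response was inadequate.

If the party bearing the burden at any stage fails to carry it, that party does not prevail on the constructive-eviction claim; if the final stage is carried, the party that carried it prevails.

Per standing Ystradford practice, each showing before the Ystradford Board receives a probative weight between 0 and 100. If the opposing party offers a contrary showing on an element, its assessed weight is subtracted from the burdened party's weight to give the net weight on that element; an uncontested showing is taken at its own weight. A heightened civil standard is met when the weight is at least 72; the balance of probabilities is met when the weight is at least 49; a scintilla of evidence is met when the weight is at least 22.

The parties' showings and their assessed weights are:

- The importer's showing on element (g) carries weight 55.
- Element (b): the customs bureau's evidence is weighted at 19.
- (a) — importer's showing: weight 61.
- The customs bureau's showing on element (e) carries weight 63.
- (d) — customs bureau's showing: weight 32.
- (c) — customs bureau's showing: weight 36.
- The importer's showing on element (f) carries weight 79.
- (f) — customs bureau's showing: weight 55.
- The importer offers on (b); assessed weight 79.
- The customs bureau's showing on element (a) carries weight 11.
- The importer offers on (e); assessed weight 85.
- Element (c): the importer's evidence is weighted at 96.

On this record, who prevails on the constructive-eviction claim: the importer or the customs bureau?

Stage 1 (importer, the balance of probabilities, weight is at least 49): (a) net 61−11=50 ≥ 49 — meets; (b) net 79−19=60 ≥ 49 — meets; (c) net 96−36=60 ≥ 49 — meets.
  Stage 1 carried; the burden shifts to the customs bureau.
Stage 2 (customs bureau, a scintilla of evidence, weight is at least 22): (d) 32 ≥ 22 — meets.
  Stage 2 is satisfied; the onus moves to the importer.
Stage 3 (importer, a scintilla of evidence, weight is at least 22): (e) net 85−63=22 ≥ 22 — meets; (f) net 79−55=24 ≥ 22 — meets.
  All elements met. The importer retains the burden for Stage 4.
Stage 4 (importer, a heightened civil standard, weight is at least 72): (g) 55 < 72 — fails.
  Stage 4 not carried; the importer fails its burden.
So the customs bureau prevails.

customs bureau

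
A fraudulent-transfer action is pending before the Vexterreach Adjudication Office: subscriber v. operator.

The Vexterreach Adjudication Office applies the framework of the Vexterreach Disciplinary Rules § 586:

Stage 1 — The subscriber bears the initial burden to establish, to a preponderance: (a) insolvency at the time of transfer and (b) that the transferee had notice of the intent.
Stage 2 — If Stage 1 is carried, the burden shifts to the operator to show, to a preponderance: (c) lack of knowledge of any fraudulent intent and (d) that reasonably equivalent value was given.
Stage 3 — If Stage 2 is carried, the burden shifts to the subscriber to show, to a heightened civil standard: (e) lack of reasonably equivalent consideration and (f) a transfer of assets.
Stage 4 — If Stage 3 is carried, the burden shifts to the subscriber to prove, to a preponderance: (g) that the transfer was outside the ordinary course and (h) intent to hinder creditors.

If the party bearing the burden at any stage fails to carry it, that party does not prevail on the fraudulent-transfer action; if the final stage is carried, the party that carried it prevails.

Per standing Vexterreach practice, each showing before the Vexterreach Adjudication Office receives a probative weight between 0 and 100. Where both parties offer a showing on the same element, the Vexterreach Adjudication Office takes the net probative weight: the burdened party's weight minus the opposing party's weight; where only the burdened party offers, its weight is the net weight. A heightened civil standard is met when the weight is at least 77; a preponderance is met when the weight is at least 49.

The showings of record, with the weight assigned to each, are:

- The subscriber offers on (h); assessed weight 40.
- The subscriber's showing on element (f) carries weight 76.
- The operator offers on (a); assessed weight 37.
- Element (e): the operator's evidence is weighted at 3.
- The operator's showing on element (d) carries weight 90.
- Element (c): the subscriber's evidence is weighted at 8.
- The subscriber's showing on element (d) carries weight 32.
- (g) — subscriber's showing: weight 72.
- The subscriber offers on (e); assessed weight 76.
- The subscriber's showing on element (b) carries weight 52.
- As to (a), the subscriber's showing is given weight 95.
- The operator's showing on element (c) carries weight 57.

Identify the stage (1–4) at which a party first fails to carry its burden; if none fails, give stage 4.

At Stage 1 the subscriber must meet a preponderance (weight is at least 49): on (a) the weight is 95 less the opposing 37 gives net 58, ≥ 49, so (a) meets the standard; on (b) the weight is 52, which does reach 49, so (b) meets the standard.
  All elements met. The burden passes to the operator.
At Stage 2 the operator must meet a preponderance (weight is at least 49): on (c) the weight is 57 less the opposing 8 gives net 49, which does reach 49, so (c) meets the standard; on (d) the weight is 90 less the opposing 32 gives net 58, which does reach 49, so (d) meets the standard.
  The operator carries Stage 2; the subscriber now bears the burden.
At Stage 3 the subscriber must meet a heightened civil standard (weight is at least 77): on (e) the weight is 76 less the opposing 3 gives net 73, which does not reach 77, so (e) does not meet the standard; on (f) the weight is 76, which does not reach 77, so (f) does not meet the standard.
  The subscriber does not carry Stage 3.
So the operator prevails.

stage 3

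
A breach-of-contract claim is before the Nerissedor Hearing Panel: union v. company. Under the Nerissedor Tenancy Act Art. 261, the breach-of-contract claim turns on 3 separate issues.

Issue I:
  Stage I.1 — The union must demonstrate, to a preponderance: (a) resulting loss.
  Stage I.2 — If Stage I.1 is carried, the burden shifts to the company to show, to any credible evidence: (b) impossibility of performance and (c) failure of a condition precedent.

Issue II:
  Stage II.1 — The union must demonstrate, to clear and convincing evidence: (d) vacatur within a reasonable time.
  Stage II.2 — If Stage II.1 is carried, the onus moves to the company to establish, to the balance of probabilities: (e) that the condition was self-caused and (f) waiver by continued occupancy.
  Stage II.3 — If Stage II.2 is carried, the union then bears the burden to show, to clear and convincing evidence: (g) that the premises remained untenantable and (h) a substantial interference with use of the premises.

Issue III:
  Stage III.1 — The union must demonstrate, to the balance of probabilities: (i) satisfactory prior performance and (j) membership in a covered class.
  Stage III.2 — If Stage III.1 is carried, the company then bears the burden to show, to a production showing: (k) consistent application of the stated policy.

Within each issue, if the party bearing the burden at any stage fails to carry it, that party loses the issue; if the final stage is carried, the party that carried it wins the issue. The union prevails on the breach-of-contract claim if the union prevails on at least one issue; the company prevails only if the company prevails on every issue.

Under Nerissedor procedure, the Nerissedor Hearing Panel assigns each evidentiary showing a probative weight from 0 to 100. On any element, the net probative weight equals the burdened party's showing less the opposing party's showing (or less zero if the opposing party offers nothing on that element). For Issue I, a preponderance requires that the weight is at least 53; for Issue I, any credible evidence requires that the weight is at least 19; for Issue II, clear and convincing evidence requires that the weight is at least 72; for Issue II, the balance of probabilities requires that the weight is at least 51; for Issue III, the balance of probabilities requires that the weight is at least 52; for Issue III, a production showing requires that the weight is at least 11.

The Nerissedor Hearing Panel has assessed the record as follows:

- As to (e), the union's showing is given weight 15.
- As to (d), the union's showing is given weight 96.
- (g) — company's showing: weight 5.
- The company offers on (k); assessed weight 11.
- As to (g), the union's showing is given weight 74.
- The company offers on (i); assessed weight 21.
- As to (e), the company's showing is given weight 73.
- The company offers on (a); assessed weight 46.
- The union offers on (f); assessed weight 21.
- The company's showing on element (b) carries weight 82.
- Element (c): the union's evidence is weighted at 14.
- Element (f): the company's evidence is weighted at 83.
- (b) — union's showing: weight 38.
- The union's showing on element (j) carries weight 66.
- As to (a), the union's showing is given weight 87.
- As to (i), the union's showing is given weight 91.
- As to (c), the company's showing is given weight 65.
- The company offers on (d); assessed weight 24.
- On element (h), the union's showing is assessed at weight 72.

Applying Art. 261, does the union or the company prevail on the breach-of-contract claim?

— Issue I —
Stage I.1 — burden on union; standard: a preponderance (weight is at least 53).
    (a): 87 − 46 = 41 < 53 [not met]
  The union does not carry Stage I.1.
The company prevails on this issue.
— Issue II —
Stage II.1 — burden on union; standard: clear and convincing evidence (weight is at least 72).
    (d): 96 − 24 = 72 ≥ 72 [met]
  Stage II.1 carried; the burden shifts to the company.
Stage II.2 — burden on company; standard: the balance of probabilities (weight is at least 51).
    (e): 73 − 15 = 58 ≥ 51 [met]
    (f): 83 − 21 = 62 ≥ 51 [met]
  All elements met. The burden passes to the union.
Stage II.3 — burden on union; standard: clear and convincing evidence (weight is at least 72).
    (g): 74 − 5 = 69 < 72 [not met]
    (h): 72 ≥ 72 [met]
  The union does not carry Stage II.3.
The company prevails on this issue.
— Issue III —
At Stage III.1 the union must meet the balance of probabilities (weight is at least 52): on (i) the weight is 91 less the opposing 21 gives net 70, ≥ 52, so (i) meets the standard; on (j) the weight is 66, ≥ 52, so (j) meets the standard.
  Stage III.1 is satisfied; the onus moves to the company.
At Stage III.2 the company must meet a production showing (weight is at least 11): on (k) the weight is 11, ≥ 11, so (k) meets the standard.
  All elements met at the final stage.
With every stage satisfied, the company prevails on this issue.
Per-issue: Issue I → company; Issue II → company; Issue III → company. The union must prevail on at least one issue; overall, the company prevails.

company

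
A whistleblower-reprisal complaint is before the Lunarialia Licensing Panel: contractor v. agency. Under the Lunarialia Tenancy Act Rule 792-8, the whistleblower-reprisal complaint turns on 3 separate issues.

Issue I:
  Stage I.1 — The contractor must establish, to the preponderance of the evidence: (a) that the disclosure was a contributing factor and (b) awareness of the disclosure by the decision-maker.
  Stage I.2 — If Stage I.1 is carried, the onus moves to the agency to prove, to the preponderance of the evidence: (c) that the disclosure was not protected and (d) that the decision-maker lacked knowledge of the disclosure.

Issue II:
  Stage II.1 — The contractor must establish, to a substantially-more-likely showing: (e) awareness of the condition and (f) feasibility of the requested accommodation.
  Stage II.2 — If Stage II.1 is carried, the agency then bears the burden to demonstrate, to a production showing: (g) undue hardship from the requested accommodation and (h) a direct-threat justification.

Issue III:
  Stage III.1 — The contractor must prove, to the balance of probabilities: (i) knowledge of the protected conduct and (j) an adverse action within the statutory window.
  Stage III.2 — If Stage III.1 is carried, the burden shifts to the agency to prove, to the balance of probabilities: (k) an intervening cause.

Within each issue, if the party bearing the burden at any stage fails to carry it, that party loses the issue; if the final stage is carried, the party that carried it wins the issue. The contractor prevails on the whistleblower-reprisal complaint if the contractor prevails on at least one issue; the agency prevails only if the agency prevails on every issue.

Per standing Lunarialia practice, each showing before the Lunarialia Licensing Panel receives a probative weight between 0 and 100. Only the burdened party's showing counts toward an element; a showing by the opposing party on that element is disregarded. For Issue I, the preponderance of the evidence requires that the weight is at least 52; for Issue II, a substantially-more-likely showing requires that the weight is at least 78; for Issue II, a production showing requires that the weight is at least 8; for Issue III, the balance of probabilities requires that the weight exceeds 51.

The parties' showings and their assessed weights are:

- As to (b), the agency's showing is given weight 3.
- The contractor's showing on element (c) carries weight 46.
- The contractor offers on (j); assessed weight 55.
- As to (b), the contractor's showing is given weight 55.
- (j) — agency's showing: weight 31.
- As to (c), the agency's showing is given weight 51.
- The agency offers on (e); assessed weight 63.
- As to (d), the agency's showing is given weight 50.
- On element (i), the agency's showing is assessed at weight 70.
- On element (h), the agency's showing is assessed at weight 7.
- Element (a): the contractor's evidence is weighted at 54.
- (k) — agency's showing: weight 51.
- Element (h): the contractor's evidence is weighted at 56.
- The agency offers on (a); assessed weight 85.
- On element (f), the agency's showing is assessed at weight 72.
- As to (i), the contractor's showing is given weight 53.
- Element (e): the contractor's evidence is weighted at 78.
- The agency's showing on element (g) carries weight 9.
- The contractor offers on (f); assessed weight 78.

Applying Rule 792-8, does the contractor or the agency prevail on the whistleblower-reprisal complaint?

contractor

— Issue I —
Stage I.1 — burden on contractor; standard: the preponderance of the evidence (weight is at least 52).
    (a): 54 (agency's 85 disregarded) ≥ 52 [met]
    (b): 55 (agency's 3 disregarded) ≥ 52 [met]
  The contractor carries Stage I.1; the agency now bears the burden.
Stage I.2 — burden on agency; standard: the preponderance of the evidence (weight is at least 52).
    (c): 51 (contractor's 46 disregarded) < 52 [not met]
    (d): 50 < 52 [not met]
  Not every element is met, so the agency fails to carry Stage I.2.
So the contractor prevails on this issue.
— Issue II —
Stage II.1 — burden on contractor; standard: a substantially-more-likely showing (weight is at least 78).
    (e): 78 (agency's 63 disregarded) ≥ 78 [met]
    (f): 78 (agency's 72 disregarded) ≥ 78 [met]
  Stage II.1 carried; the burden shifts to the agency.
Stage II.2 — burden on agency; standard: a production showing (weight is at least 8).
    (g): 9 ≥ 8 [met]
    (h): 7 (contractor's 56 disregarded) < 8 [not met]
  The agency does not carry Stage II.2.
The analysis ends at Stage II.2; the contractor prevails on this issue.
— Issue III —
Stage III.1 (contractor, the balance of probabilities, weight exceeds 51): (i) 53 (agency's 70 disregarded) > 51 — meets; (j) 55 (agency's 31 disregarded) > 51 — meets.
  All elements met. The burden passes to the agency.
Stage III.2 (agency, the balance of probabilities, weight exceeds 51): (k) 51 ≤ 51 — fails.
  Not every element is met, so the agency fails to carry Stage III.2.
The analysis ends at Stage III.2; the contractor prevails on this issue.
Per-issue: Issue I → contractor; Issue II → contractor; Issue III → contractor. The contractor must prevail on at least one issue; overall, the contractor prevails.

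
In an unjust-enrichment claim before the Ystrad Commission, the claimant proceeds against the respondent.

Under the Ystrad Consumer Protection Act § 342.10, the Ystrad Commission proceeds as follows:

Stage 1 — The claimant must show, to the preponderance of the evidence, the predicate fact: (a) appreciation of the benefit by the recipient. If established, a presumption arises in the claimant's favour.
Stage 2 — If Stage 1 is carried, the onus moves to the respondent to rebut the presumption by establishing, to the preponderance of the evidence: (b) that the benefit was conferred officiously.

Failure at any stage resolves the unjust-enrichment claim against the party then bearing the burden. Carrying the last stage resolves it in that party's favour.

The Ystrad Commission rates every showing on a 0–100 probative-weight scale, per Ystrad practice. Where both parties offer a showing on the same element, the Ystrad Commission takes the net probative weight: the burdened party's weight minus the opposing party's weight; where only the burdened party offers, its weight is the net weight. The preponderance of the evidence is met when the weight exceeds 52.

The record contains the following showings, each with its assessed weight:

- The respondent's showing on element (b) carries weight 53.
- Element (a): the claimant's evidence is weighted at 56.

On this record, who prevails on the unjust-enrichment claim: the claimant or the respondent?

Stage 1 (claimant, the preponderance of the evidence, weight exceeds 52): (a) 56 > 52 — meets.
  All elements met. The burden passes to the respondent.
Stage 2 (respondent, the preponderance of the evidence, weight exceeds 52): (b) 53 > 52 — meets.
  All elements met at the final stage.
Every stage carried; the respondent prevails.

respondent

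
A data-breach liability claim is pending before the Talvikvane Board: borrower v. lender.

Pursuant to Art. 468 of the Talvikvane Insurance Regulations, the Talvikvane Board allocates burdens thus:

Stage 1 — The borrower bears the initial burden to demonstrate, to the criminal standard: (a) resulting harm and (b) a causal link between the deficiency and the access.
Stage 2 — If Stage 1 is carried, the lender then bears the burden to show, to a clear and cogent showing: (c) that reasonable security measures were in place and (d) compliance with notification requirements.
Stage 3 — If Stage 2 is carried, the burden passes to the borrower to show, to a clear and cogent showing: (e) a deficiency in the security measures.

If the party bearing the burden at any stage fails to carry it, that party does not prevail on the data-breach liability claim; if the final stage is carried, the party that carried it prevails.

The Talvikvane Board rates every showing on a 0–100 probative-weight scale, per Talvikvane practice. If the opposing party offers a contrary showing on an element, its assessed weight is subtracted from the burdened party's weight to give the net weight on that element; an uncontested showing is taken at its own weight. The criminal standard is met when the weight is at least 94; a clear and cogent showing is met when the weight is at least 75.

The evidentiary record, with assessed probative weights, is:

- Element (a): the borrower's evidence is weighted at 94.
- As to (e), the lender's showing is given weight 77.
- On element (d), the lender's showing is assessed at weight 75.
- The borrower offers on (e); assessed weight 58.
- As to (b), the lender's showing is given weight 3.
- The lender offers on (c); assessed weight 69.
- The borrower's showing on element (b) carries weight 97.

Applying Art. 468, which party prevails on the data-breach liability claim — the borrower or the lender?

Stage 1 — burden on borrower; standard: the criminal standard (weight is at least 94).
    (a): 94 ≥ 94 [met]
    (b): 97 − 3 = 94 ≥ 94 [met]
  Stage 1 is satisfied; the onus moves to the lender.
Stage 2 — burden on lender; standard: a clear and cogent showing (weight is at least 75).
    (c): 69 < 75 [not met]
    (d): 75 ≥ 75 [met]
  The lender does not carry Stage 2.
The analysis ends at Stage 2; the borrower prevails.

borrower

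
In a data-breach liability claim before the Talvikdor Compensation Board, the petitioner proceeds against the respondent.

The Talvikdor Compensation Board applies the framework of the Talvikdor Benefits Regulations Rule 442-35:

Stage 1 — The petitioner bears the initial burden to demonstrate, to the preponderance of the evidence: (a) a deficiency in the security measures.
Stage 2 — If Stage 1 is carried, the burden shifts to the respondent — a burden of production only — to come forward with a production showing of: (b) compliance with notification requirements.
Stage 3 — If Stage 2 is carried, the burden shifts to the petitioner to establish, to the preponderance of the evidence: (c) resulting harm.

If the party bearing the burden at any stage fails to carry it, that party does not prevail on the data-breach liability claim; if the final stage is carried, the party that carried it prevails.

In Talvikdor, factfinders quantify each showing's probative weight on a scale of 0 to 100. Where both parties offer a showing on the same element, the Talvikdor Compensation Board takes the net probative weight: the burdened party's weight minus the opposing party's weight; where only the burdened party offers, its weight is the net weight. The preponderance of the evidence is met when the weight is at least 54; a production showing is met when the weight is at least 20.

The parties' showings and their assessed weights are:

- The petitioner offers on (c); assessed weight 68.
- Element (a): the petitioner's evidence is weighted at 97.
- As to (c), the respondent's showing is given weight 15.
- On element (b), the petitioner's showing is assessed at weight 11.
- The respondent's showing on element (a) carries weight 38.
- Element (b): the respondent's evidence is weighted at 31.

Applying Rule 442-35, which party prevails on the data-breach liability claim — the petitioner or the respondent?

respondent

Stage 1 — burden on petitioner; standard: the preponderance of the evidence (weight is at least 54).
    (a): 97 − 38 = 59 ≥ 54 [met]
  Stage 1 is satisfied; the onus moves to the respondent.
Stage 2 — burden on respondent; standard: a production showing (weight is at least 20).
    (b): 31 − 11 = 20 ≥ 20 [met]
  Stage 2 carried; the burden shifts to the petitioner.
Stage 3 — burden on petitioner; standard: the preponderance of the evidence (weight is at least 54).
    (c): 68 − 15 = 53 < 54 [not met]
  Not every element is met, so the petitioner fails to carry Stage 3.
The analysis ends at Stage 3; the respondent prevails.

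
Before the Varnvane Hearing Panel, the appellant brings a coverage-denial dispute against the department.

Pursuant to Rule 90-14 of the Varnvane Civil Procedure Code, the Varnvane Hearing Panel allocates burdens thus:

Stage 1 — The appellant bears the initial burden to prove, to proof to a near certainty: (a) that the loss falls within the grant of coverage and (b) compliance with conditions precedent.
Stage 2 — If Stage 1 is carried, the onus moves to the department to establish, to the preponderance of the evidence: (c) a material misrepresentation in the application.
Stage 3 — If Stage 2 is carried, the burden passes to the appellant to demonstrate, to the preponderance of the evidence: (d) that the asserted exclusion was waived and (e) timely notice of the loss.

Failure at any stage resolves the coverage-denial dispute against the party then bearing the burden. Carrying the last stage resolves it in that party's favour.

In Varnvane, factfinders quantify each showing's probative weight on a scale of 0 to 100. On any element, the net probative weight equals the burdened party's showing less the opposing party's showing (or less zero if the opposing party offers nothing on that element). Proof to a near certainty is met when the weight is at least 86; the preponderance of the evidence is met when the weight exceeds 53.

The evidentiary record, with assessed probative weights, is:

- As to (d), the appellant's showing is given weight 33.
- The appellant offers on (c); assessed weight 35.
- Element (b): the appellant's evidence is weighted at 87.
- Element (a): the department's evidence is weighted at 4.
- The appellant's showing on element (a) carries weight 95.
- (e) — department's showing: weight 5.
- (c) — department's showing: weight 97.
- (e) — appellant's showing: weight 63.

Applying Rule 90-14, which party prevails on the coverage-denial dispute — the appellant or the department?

At Stage 1 the appellant must meet proof to a near certainty (weight is at least 86): on (a) the weight is 95 less the opposing 4 gives net 91, which does reach 86, so (a) meets the standard; on (b) the weight is 87, ≥ 86, so (b) meets the standard.
  Stage 1 is satisfied; the onus moves to the department.
At Stage 2 the department must meet the preponderance of the evidence (weight exceeds 53): on (c) the weight is 97 less the opposing 35 gives net 62, > 53, so (c) meets the standard.
  Stage 2 carried; the burden shifts to the appellant.
At Stage 3 the appellant must meet the preponderance of the evidence (weight exceeds 53): on (d) the weight is 33, which does not exceed 53, so (d) does not meet the standard; on (e) the weight is 63 less the opposing 5 gives net 58, which does exceed 53, so (e) meets the standard.
  Stage 3 not carried; the appellant fails its burden.
The analysis ends at Stage 3; the department prevails.

department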